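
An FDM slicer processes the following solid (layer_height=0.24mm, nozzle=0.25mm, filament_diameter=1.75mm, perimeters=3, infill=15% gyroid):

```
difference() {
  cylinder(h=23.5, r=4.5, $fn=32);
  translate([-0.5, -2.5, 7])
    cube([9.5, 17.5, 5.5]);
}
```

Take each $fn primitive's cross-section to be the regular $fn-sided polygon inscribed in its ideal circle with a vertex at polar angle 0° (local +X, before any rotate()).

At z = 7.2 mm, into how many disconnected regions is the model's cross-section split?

At z = 7.2 mm: the r=4.5 cylinder gives a regular 32-gon of circumradius 4.5 (constant along its height); the 9.5×17.5 cube at (-0.5, -2.5) contributes its full rectangle; After the difference (first − rest): starting from the r=4.5 cylinder, the 9.5×17.5 cube at (-0.5, -2.5) partially overlaps it — only the 29.89 mm² overlap (of its 166.25 mm²) is removed, clipping the outline — 1 connected region. The result has 1 disconnected region.

1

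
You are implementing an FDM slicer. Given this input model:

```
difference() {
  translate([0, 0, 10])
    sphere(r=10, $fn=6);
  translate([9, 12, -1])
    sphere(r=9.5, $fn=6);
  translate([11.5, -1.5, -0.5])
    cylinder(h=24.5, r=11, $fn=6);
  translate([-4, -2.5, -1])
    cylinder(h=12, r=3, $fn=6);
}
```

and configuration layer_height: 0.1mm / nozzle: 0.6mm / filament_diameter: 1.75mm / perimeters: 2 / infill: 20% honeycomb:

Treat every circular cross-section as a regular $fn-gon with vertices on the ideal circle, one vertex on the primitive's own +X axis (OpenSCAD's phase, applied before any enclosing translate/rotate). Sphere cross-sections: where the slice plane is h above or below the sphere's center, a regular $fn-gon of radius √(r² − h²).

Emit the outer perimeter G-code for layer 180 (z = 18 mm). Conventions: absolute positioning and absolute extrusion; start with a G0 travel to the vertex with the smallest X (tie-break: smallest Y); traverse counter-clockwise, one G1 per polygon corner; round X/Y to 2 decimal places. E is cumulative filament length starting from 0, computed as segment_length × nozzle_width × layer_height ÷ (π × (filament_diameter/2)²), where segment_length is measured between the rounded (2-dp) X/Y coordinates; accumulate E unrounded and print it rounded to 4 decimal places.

G0 X-6.00 Y0.00 Z18.00
G1 X-3.00 Y-5.20 E0.1498
G1 X2.63 Y-5.20 E0.2902
G1 X0.50 Y-1.50 E0.3967
G1 X3.68 Y4.01 E0.5554
G1 X3.00 Y5.20 E0.5896
G1 X-3.00 Y5.20 E0.7392
G1 X-6.00 Y0.00 E0.8890

At z = 18 mm: the sphere: section is a regular 6-gon, circumradius = √(r²−h²) = √(10²−8²) = 6.000; the sphere at (9, 12) does not reach this height (|z−center|=19.000 > r=9.5); the cylinder at (11.5, -1.5): section is a regular 6-gon, circumradius r=11; the cylinder at (-4, -2.5) is absent (z outside [-1, 11]); After the difference (first − rest): starting from the r=10 sphere, the r=11 cylinder at (11.5, -1.5) partially overlaps it — only the 25.49 mm² overlap (of its 314.37 mm²) is removed, clipping the outline — 1 connected region. The outline is a single polygon with 7 vertices. Extrusion per mm of travel: 0.6 × 0.1 / (π × 0.875²) = 0.024945. Accumulating E over each segment gives final E = 0.8890.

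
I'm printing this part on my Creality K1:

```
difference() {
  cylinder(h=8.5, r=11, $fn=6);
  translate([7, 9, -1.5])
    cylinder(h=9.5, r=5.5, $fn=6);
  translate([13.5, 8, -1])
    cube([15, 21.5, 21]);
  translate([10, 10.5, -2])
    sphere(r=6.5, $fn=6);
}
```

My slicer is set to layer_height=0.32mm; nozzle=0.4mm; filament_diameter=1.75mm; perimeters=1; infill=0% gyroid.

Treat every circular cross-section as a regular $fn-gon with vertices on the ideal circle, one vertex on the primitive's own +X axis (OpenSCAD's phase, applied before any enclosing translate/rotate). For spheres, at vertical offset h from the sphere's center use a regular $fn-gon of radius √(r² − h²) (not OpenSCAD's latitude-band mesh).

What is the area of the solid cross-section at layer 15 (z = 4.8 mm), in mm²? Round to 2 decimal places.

291.76 mm²

At z = 4.8 mm: the r=11 cylinder gives a regular 6-gon of circumradius 11 (constant along its height) (area = (6/2)·11.000²·sin(360°/6) = 314.37 mm²); the r=5.5 cylinder at (7, 9) gives a regular 6-gon of circumradius 5.5 (constant along its height) (area = (6/2)·5.500²·sin(360°/6) = 78.59 mm²); the 15×21.5 cube at (13.5, 8) contributes its full rectangle (area 322.50 mm²); the sphere at (10, 10.5) is not intersected at this z (|z−center|=6.800 > r=6.5); Subtracting the remaining from the first: starting from the r=11 cylinder (314.37 mm²), the r=5.5 cylinder at (7, 9) partially overlaps it — only the 22.60 mm² overlap (of its 78.59 mm²) is removed, clipping the outline; the 15×21.5 cube at (13.5, 8) misses the remaining region (no effect) — area = 291.76 mm². Overall, the cross-section is a single solid region. Net area = 291.76 mm².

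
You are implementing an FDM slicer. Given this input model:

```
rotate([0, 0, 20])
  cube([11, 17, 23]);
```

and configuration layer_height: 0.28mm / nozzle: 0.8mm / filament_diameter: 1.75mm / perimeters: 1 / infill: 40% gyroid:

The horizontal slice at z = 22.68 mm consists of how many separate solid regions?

1

At z = 22.68 mm: the cube (footprint 11×17) is included at this height; (rotated 20° about Z; rotation is an isometry so areas/perimeters/island counts are preserved). The result has 1 disconnected region.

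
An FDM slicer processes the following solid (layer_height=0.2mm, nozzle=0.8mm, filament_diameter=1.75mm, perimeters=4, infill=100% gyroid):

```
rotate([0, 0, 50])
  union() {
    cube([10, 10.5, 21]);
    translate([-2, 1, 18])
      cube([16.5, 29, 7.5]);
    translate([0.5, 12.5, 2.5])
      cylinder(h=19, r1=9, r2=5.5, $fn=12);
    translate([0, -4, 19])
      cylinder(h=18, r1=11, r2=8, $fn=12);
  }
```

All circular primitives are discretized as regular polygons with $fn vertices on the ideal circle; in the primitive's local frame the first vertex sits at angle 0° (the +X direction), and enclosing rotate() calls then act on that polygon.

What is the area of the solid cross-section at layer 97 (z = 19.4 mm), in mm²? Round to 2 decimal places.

At z = 19.4 mm: the 10×10.5 cube contributes its full rectangle (area 105.00 mm²); the 16.5×29 cube at (-2, 1) contributes its full rectangle (area 478.50 mm²); the cone at (0.5, 12.5) contributes a regular 12-gon of circumradius 5.887 (interpolated between r1=9 and r2=5.5 at t=0.889) (area = (12/2)·5.887²·sin(360°/12) = 103.96 mm²); the cone at (0, -4) contributes a regular 12-gon of circumradius 10.933 (interpolated between r1=11 and r2=8 at t=0.022) (area = (12/2)·10.933²·sin(360°/12) = 358.61 mm²); Merging all regions: the regions partially overlap — summed areas 1046.08 mm² minus the doubly-counted overlap 234.14 mm² gives 811.94 mm² — area = 811.94 mm²; (rotated 50° about Z; rotation is an isometry so areas/perimeters/island counts are preserved). Overall, the cross-section is a single solid region. Net area = 811.94 mm².

811.94 mm²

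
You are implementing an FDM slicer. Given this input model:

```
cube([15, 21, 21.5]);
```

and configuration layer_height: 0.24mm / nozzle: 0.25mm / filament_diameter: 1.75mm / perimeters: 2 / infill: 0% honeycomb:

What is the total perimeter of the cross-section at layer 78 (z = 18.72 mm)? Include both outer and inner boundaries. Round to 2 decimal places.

At z = 18.72 mm: the cube (footprint 15×21) is included at this height (perimeter 72.00 mm). Overall, the cross-section is a single solid region. Total boundary length (outer) = 72.00 mm.

72.00 mm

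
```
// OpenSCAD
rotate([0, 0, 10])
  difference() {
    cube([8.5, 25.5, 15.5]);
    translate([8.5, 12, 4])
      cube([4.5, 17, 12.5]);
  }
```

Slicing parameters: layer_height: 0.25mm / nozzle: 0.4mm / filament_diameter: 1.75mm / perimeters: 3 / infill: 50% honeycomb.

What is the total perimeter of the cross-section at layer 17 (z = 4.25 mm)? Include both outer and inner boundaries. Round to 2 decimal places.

At z = 4.25 mm: the cube (footprint 8.5×25.5) is included at this height (perimeter 68.00 mm); the cube at (8.5, 12) is present — its section is the full 4.5×17 rectangle (perimeter 43.00 mm); After the difference (first − rest): starting from the 8.5×25.5 cube, the 4.5×17 cube at (8.5, 12) misses the remaining region (no effect) — boundary = 68.00 mm; (whole slice rotated 10° about Z — lengths, areas and connectivity unchanged). Overall, the cross-section is a single solid region. Total boundary length (outer) = 68.00 mm.

68.00 mm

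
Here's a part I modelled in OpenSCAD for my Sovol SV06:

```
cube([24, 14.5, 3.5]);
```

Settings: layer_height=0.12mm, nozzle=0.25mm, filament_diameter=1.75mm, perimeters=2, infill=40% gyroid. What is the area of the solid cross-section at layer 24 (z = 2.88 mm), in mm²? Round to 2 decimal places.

At z = 2.88 mm: the cube is present — its section is the full 24×14.5 rectangle (area 348.00 mm²). Overall, the cross-section is a single solid region. Net area = 348.00 mm².

348.00 mm²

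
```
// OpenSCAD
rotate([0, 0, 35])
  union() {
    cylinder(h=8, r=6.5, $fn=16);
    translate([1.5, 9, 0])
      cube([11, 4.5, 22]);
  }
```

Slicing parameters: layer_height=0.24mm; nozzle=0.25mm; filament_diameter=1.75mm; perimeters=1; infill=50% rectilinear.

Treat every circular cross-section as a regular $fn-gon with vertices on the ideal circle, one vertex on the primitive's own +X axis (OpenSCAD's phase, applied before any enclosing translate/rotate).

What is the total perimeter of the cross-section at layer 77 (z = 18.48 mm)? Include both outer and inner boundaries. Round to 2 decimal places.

31.00 mm

At z = 18.48 mm: the cylinder is not intersected at this z (z outside [0, 8]); the 11×4.5 cube at (1.5, 9) contributes its full rectangle (perimeter 31.00 mm); Combining (union): only the 11×4.5 cube at (1.5, 9) is present, so the union is just that shape — boundary = 31.00 mm; (whole slice rotated 35° about Z — lengths, areas and connectivity unchanged). Overall, the cross-section is a single solid region. Total boundary length (outer) = 31.00 mm.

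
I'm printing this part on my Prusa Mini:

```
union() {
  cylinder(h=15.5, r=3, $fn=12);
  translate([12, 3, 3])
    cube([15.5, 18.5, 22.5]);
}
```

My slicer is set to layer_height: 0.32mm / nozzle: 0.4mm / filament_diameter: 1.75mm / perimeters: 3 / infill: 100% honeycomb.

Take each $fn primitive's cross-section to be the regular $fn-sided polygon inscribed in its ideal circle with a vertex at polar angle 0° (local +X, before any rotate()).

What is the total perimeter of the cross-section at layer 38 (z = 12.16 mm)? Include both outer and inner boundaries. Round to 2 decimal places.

At z = 12.16 mm: the r=3 cylinder contributes a regular 12-gon of circumradius 3 (perimeter = 2·12·3.000·sin(180°/12) = 18.63 mm); the cube at (12, 3) is present — its section is the full 15.5×18.5 rectangle (perimeter 68.00 mm); Taking the union: the 2 present regions are separate (no shared area or edge), so areas and boundary lengths simply add and each stays a separate island — boundary = 86.63 mm. Overall, the cross-section has 2 separate islands. Total boundary length (outer) = 86.63 mm.

86.63 mm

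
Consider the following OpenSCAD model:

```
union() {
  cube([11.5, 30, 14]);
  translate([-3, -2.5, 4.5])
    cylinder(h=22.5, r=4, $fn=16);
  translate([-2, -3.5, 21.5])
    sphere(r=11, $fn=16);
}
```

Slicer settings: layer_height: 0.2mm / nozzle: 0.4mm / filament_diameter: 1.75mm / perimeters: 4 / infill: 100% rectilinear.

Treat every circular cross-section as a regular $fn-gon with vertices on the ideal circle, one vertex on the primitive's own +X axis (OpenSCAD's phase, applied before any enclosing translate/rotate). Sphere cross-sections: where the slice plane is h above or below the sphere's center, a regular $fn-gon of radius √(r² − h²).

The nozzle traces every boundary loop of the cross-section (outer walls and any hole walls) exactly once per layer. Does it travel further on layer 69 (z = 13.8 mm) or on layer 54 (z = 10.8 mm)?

Layer 69 (z = 13.8): the cube (footprint 11.5×30) is included at this height (perimeter 83.00 mm); the r=4 cylinder at (-3, -2.5) gives a regular 16-gon of circumradius 4 (constant along its height) (perimeter = 2·16·4.000·sin(180°/16) = 24.97 mm); the r=11 sphere at (-2, -3.5) slices to a regular 16-gon of circumradius 7.856 (√(r²−h²) with h=7.7 from center) (perimeter = 2·16·7.856·sin(180°/16) = 49.04 mm); Combining (union): the regions partially overlap (shared area 61.68 mm²), so the edge portions inside another operand are dropped and the merged outline is re-measured after clipping — boundary = 116.59 mm. So its perimeter = 116.59 mm. Layer 54 (z = 10.8): the cube (footprint 11.5×30) is included at this height (perimeter 83.00 mm); the cylinder at (-3, -2.5): section is a regular 16-gon, circumradius r=4 (perimeter = 2·16·4.000·sin(180°/16) = 24.97 mm); the sphere at (-2, -3.5): section is a regular 16-gon, circumradius = √(r²−h²) = √(11²−10.7²) = 2.551 (perimeter = 2·16·2.551·sin(180°/16) = 15.93 mm); Merging all regions: the regions partially overlap (shared area 19.93 mm²), so the edge portions inside another operand are dropped and the merged outline is re-measured after clipping — boundary = 107.77 mm. So its perimeter = 107.77 mm. Layer 69 is larger (116.59 vs 107.77 mm).

layer 69 (z = 13.8 mm)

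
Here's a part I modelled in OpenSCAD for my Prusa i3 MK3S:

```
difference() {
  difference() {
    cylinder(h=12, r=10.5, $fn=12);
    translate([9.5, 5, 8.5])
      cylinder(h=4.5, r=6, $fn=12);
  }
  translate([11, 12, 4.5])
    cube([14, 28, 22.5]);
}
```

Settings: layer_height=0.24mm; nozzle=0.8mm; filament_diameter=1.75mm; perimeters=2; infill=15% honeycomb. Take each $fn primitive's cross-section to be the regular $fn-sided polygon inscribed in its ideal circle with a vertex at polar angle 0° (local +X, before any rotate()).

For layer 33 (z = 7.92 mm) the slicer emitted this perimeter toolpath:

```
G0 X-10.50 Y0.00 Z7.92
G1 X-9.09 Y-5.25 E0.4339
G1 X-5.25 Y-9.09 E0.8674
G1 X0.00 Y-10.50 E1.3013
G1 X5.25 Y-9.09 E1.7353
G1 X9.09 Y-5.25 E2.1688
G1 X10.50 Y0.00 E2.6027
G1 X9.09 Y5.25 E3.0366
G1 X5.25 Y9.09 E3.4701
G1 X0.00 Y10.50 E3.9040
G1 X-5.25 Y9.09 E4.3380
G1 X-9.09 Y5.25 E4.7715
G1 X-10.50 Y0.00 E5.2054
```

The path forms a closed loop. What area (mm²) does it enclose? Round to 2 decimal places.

Apply the shoelace formula to the sequence of (X, Y) vertices; enclosed area = 330.63 mm².

330.63 mm²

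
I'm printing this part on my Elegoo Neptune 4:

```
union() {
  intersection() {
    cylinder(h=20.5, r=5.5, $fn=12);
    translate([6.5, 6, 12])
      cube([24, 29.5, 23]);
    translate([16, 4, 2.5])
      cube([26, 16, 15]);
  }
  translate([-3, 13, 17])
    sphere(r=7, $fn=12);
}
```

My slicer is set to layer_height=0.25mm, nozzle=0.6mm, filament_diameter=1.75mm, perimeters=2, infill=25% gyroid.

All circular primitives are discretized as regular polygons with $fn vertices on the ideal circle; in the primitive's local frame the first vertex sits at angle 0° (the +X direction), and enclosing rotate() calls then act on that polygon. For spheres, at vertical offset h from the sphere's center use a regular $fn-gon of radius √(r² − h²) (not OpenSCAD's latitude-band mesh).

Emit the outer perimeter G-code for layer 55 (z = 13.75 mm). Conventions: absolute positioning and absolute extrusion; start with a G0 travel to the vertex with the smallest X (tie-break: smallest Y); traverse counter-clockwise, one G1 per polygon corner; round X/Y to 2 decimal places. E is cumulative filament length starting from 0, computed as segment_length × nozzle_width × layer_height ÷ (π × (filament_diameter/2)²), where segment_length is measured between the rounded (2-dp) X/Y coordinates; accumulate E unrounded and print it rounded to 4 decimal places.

At z = 13.75 mm: the cylinder: section is a regular 12-gon, circumradius r=5.5; the cube at (6.5, 6) is present — its section is the full 24×29.5 rectangle; the cube at (16, 4) is present — its section is the full 26×16 rectangle; After intersecting: the 24×29.5 cube at (6.5, 6) does not overlap the r=5.5 cylinder (empty); the 26×16 cube at (16, 4) does not overlap the running intersection (empty) — nothing remains; the r=7 sphere at (-3, 13) contributes a regular 12-gon of circumradius √(7²−3.25²) = 6.200; Merging all regions: only the r=7 sphere at (-3, 13) is present, so the union is just that shape — 1 connected region. The outline is a single polygon with 12 vertices. Extrusion per mm of travel: 0.6 × 0.25 / (π × 0.875²) = 0.062363. Accumulating E over each segment gives final E = 2.4019.

G0 X-9.20 Y13.00 Z13.75
G1 X-8.37 Y9.90 E0.2001
G1 X-6.10 Y7.63 E0.4003
G1 X-3.00 Y6.80 E0.6005
G1 X0.10 Y7.63 E0.8006
G1 X2.37 Y9.90 E1.0008
G1 X3.20 Y13.00 E1.2009
G1 X2.37 Y16.10 E1.4011
G1 X0.10 Y18.37 E1.6013
G1 X-3.00 Y19.20 E1.8014
G1 X-6.10 Y18.37 E2.0015
G1 X-8.37 Y16.10 E2.2017
G1 X-9.20 Y13.00 E2.4019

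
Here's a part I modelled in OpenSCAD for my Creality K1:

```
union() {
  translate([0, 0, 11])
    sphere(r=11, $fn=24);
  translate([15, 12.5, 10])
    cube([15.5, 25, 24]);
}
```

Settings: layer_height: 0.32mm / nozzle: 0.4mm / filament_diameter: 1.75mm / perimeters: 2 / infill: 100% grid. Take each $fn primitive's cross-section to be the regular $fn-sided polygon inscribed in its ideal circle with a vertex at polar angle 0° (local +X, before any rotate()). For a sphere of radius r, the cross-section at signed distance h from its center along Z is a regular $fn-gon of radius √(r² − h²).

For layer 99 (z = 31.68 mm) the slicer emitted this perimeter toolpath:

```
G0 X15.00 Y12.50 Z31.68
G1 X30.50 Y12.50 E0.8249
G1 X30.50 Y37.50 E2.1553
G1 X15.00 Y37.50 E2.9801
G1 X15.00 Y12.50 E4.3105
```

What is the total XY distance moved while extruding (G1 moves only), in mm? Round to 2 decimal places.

Sum the Euclidean lengths of each G1 segment: total = 81.00 mm.

81.00 mm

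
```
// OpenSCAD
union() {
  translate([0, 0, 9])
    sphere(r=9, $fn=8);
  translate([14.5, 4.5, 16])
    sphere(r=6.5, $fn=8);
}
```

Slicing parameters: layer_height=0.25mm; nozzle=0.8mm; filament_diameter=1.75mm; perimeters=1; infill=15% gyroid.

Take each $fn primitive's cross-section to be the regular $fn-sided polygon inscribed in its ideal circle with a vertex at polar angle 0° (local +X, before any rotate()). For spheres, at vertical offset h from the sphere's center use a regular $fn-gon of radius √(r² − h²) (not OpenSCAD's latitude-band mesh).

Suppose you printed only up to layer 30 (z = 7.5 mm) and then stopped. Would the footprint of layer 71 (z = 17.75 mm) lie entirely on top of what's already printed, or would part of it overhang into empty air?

part overhangs

Compare the two slices. At z = 7.5: the r=9 sphere slices to a regular 8-gon of circumradius 8.874 (√(r²−h²) with h=1.5 from center) (area = (8/2)·8.874²·sin(360°/8) = 222.74 mm²); the sphere at (14.5, 4.5) is absent (|z−center|=8.500 > r=6.5); Merging all regions: only the r=9 sphere is present, so the union is just that shape — area = 222.74 mm². At z = 17.75: the r=9 sphere slices to a regular 8-gon of circumradius 2.107 (√(r²−h²) with h=8.75 from center) (area = (8/2)·2.107²·sin(360°/8) = 12.55 mm²); the r=6.5 sphere at (14.5, 4.5) slices to a regular 8-gon of circumradius 6.260 (√(r²−h²) with h=1.75 from center) (area = (8/2)·6.260²·sin(360°/8) = 110.84 mm²); Taking the union: the 2 present regions are separate (no shared area or edge), so areas and boundary lengths simply add and each stays a separate island — area = 123.39 mm². Checking containment: at z = 17.75 the cross-section extends beyond the z = 7.5 cross-section by about 110.84 mm².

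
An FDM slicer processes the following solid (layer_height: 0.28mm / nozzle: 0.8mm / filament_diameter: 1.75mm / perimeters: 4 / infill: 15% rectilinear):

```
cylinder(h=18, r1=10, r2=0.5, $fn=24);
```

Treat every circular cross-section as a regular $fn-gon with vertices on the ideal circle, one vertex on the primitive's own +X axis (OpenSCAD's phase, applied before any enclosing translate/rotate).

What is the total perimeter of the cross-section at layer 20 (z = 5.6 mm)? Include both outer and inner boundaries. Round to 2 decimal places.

44.14 mm

At z = 5.6 mm: the cone contributes a regular 24-gon of circumradius 7.044 (interpolated between r1=10 and r2=0.5 at t=0.311) (perimeter = 2·24·7.044·sin(180°/24) = 44.14 mm). Overall, the cross-section is a single solid region. Total boundary length (outer) = 44.14 mm.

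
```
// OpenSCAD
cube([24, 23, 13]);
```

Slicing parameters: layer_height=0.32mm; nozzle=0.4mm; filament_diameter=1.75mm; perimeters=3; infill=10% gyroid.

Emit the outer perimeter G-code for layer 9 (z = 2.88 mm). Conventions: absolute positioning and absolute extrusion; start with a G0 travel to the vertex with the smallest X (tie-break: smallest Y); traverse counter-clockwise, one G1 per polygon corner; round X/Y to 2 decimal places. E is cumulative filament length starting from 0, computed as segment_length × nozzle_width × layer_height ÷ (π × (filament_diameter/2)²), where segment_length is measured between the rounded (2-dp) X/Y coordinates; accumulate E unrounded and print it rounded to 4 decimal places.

At z = 2.88 mm: the cube is present — its section is the full 24×23 rectangle. The outline is a single polygon with 4 vertices. Extrusion per mm of travel: 0.4 × 0.32 / (π × 0.875²) = 0.053216. Accumulating E over each segment gives final E = 5.0023.

G0 X0.00 Y0.00 Z2.88
G1 X24.00 Y0.00 E1.2772
G1 X24.00 Y23.00 E2.5012
G1 X0.00 Y23.00 E3.7784
G1 X0.00 Y0.00 E5.0023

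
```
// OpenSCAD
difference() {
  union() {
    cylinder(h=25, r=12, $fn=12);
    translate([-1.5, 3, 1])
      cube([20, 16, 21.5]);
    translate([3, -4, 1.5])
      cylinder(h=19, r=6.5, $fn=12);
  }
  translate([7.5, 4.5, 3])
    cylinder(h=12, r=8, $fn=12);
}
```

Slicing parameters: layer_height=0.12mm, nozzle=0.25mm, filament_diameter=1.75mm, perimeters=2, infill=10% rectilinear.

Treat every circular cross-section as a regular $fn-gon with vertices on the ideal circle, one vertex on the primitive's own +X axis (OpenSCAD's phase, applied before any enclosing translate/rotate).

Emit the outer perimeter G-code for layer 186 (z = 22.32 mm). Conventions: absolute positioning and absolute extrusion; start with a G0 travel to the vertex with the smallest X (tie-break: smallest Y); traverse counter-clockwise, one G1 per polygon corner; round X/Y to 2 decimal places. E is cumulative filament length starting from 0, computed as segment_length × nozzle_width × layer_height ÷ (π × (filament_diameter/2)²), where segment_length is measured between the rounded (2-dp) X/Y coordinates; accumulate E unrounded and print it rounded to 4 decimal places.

At z = 22.32 mm: the r=12 cylinder contributes a regular 12-gon of circumradius 12; the 20×16 cube at (-1.5, 3) contributes its full rectangle; the cylinder at (3, -4) is absent (z outside [1.5, 20.5]); Combining (union): the regions partially overlap (shared area 86.40 mm²), so overlapping operands fuse into one piece — 1 connected region; the cylinder at (7.5, 4.5) is absent (z outside [3, 15]); Taking the first minus the rest: none of the subtracted shapes is present at this height, so the result so far is unchanged — 1 connected region. The outline is a single polygon with 14 vertices. Extrusion per mm of travel: 0.25 × 0.12 / (π × 0.875²) = 0.012473. Accumulating E over each segment gives final E = 1.3489.

G0 X-12.00 Y0.00 Z22.32
G1 X-10.39 Y-6.00 E0.0775
G1 X-6.00 Y-10.39 E0.1549
G1 X0.00 Y-12.00 E0.2324
G1 X6.00 Y-10.39 E0.3099
G1 X10.39 Y-6.00 E0.3873
G1 X12.00 Y0.00 E0.4648
G1 X11.20 Y3.00 E0.5035
G1 X18.50 Y3.00 E0.5946
G1 X18.50 Y19.00 E0.7941
G1 X-1.50 Y19.00 E1.0436
G1 X-1.50 Y11.60 E1.1359
G1 X-6.00 Y10.39 E1.1940
G1 X-10.39 Y6.00 E1.2714
G1 X-12.00 Y0.00 E1.3489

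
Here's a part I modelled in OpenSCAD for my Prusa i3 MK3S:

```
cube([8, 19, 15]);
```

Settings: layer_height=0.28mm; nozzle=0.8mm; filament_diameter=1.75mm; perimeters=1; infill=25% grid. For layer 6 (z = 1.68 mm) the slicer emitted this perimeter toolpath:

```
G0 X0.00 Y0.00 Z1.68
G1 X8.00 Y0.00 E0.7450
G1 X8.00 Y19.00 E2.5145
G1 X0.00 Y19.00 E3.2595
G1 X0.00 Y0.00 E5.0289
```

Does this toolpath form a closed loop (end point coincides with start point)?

yes

Start point (G0): (0.00, 0.00). End point (last G1): the path returns to the start — closed.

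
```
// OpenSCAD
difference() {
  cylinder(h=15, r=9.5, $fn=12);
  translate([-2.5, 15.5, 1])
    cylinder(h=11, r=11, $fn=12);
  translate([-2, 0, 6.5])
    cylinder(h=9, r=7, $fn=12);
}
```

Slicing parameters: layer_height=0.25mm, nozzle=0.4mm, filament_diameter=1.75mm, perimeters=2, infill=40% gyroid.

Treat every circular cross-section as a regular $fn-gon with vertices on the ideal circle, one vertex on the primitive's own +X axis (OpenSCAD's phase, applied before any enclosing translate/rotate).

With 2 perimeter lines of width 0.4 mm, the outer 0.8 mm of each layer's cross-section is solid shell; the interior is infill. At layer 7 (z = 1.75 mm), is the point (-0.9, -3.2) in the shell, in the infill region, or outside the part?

infill

At z = 1.75 mm: the r=9.5 cylinder gives a regular 12-gon of circumradius 9.5 (constant along its height); the cylinder at (-2.5, 15.5): section is a regular 12-gon, circumradius r=11; the cylinder at (-2, 0) is absent (z outside [6.5, 15.5]); After the difference (first − rest): starting from the r=9.5 cylinder, the r=11 cylinder at (-2.5, 15.5) partially overlaps it — only the 36.53 mm² overlap (of its 363.00 mm²) is removed, clipping the outline — 1 connected region. Overall, the cross-section is a single solid region. The nearest boundary edge runs (-0.00, -9.50)→(-4.75, -8.23); distance from the point to it = 5.85 mm. The point is inside the cross-section and 5.85 mm from the nearest boundary — more than the 0.8 mm shell width (2 × 0.4), so it's in the infill interior.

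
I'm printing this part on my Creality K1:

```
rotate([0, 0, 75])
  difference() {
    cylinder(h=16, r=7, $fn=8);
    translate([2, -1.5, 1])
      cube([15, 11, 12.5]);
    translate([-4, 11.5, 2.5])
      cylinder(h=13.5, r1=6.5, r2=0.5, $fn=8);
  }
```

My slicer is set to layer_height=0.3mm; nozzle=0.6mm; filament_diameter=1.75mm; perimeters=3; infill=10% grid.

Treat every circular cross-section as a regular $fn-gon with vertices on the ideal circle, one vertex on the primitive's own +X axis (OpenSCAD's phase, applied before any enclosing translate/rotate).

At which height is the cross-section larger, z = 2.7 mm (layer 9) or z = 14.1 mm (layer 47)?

Layer 9 (z = 2.7): the r=7 cylinder gives a regular 8-gon of circumradius 7 (constant along its height) (area = (8/2)·7.000²·sin(360°/8) = 138.59 mm²); the cube at (2, -1.5) is present — its section is the full 15×11 rectangle (area 165.00 mm²); the cone at (-4, 11.5) contributes a regular 8-gon of circumradius 6.411 (interpolated between r1=6.5 and r2=0.5 at t=0.015) (area = (8/2)·6.411²·sin(360°/8) = 116.25 mm²); Taking the first minus the rest: starting from the r=7 cylinder (138.59 mm²), the 15×11 cube at (2, -1.5) partially overlaps it — only the 28.51 mm² overlap (of its 165.00 mm²) is removed, clipping the outline; the cone at (-4, 11.5) partially overlaps it — only the 1.10 mm² overlap (of its 116.25 mm²) is removed, clipping the outline — area = 108.99 mm²; (rotated 75° about Z; rotation is an isometry so areas/perimeters/island counts are preserved). So its area = 108.99 mm². Layer 47 (z = 14.1): the cylinder: section is a regular 8-gon, circumradius r=7 (area = (8/2)·7.000²·sin(360°/8) = 138.59 mm²); the cube at (2, -1.5) is absent (z outside [1, 13.5]); the cone at (-4, 11.5) contributes a regular 8-gon of circumradius 1.344 (interpolated between r1=6.5 and r2=0.5 at t=0.859) (area = (8/2)·1.344²·sin(360°/8) = 5.11 mm²); Subtracting the remaining from the first: starting from the r=7 cylinder (138.59 mm²), the cone at (-4, 11.5) misses the remaining region (no effect) — area = 138.59 mm²; (whole slice rotated 75° about Z — lengths, areas and connectivity unchanged). So its area = 138.59 mm². Layer 47 is larger (138.59 vs 108.99 mm²).

layer 47 (z = 14.1 mm)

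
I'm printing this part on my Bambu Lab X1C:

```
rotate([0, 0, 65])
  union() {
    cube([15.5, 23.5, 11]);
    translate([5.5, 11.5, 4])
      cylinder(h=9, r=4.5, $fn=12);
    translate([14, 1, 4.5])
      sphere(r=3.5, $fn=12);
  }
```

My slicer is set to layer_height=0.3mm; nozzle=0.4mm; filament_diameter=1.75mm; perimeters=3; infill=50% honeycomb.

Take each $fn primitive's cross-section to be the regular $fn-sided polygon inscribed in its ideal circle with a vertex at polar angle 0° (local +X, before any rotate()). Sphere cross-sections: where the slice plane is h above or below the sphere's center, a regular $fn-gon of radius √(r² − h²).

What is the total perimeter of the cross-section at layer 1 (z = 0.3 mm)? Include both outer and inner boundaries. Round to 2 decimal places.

78.00 mm

At z = 0.3 mm: the cube (footprint 15.5×23.5) is included at this height (perimeter 78.00 mm); the cylinder at (5.5, 11.5) is not intersected at this z (z outside [4, 13]); the sphere at (14, 1) is absent (|z−center|=4.200 > r=3.5); Merging all regions: only the 15.5×23.5 cube is present, so the union is just that shape — boundary = 78.00 mm; (rotated 65° about Z; rotation is an isometry so areas/perimeters/island counts are preserved). Overall, the cross-section is a single solid region. Total boundary length (outer) = 78.00 mm.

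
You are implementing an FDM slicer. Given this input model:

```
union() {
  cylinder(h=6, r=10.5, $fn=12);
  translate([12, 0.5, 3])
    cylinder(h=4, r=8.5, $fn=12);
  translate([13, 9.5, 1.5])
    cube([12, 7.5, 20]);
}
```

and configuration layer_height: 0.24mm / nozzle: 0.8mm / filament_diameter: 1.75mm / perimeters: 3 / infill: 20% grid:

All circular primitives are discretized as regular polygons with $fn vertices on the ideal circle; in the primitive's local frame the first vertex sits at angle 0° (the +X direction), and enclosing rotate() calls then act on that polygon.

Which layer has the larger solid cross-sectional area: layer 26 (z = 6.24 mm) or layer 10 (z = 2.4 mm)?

layer 10 (z = 2.4 mm)

Layer 26 (z = 6.24): the cylinder is not intersected at this z (z outside [0, 6]); the cylinder at (12, 0.5): section is a regular 12-gon, circumradius r=8.5 (area = (12/2)·8.500²·sin(360°/12) = 216.75 mm²); the 12×7.5 cube at (13, 9.5) contributes its full rectangle (area 90.00 mm²); Combining (union): the 2 present regions are separate (no shared area or edge), so areas and boundary lengths simply add and each stays a separate island — area = 306.75 mm². So its area = 306.75 mm². Layer 10 (z = 2.4): the r=10.5 cylinder contributes a regular 12-gon of circumradius 10.5 (area = (12/2)·10.500²·sin(360°/12) = 330.75 mm²); the cylinder at (12, 0.5) does not reach this height (z outside [3, 7]); the cube at (13, 9.5) is present — its section is the full 12×7.5 rectangle (area 90.00 mm²); Taking the union: the 2 present regions are separate (no shared area or edge), so areas and boundary lengths simply add and each stays a separate island — area = 420.75 mm². So its area = 420.75 mm². Layer 10 is larger (420.75 vs 306.75 mm²).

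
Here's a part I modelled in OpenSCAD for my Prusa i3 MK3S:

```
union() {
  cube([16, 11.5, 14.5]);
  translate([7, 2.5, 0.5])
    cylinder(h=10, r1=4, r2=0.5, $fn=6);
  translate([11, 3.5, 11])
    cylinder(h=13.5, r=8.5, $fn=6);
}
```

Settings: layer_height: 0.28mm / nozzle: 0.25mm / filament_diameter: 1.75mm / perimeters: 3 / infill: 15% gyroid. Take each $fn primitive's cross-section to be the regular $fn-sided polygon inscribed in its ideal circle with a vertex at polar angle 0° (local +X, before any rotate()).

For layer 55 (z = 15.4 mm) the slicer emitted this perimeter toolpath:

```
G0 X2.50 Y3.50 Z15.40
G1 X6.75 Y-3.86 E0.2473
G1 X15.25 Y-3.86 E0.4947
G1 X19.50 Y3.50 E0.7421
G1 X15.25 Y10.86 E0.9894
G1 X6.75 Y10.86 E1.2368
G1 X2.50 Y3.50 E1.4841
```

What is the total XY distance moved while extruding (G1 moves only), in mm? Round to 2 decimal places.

Sum the Euclidean lengths of each G1 segment: total = 51.00 mm.

51.00 mm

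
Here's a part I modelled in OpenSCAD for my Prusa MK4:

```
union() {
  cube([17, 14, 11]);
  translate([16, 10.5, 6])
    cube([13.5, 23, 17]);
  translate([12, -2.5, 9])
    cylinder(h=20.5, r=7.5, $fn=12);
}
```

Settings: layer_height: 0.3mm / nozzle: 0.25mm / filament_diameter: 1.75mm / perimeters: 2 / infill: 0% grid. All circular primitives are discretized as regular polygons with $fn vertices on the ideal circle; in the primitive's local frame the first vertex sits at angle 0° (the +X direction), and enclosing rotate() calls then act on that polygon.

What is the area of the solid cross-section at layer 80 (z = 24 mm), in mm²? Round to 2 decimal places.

At z = 24 mm: the cube is not intersected at this z (z outside [0, 11]); the cube at (16, 10.5) does not reach this height (z outside [6, 23]); the r=7.5 cylinder at (12, -2.5) contributes a regular 12-gon of circumradius 7.5 (area = (12/2)·7.500²·sin(360°/12) = 168.75 mm²); Merging all regions: only the r=7.5 cylinder at (12, -2.5) is present, so the union is just that shape — area = 168.75 mm². Overall, the cross-section is a single solid region. Net area = 168.75 mm².

168.75 mm²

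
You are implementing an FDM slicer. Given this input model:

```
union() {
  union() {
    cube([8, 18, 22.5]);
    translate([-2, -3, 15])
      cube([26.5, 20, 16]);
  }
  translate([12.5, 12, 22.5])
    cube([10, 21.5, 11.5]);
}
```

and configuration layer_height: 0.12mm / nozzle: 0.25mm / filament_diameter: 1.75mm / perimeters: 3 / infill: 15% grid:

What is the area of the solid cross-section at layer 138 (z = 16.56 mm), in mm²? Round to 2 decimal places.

538.00 mm²

At z = 16.56 mm: the cube is present — its section is the full 8×18 rectangle (area 144.00 mm²); the cube at (-2, -3) (footprint 26.5×20) is included at this height (area 530.00 mm²); Taking the union: the regions partially overlap — summed areas 674.00 mm² minus the doubly-counted overlap 136.00 mm² gives 538.00 mm² — area = 538.00 mm²; the cube at (12.5, 12) is not intersected at this z (z outside [22.5, 34]); Combining (union): only that combined region is present, so the union is just that shape — area = 538.00 mm². Overall, the cross-section is a single solid region. Net area = 538.00 mm².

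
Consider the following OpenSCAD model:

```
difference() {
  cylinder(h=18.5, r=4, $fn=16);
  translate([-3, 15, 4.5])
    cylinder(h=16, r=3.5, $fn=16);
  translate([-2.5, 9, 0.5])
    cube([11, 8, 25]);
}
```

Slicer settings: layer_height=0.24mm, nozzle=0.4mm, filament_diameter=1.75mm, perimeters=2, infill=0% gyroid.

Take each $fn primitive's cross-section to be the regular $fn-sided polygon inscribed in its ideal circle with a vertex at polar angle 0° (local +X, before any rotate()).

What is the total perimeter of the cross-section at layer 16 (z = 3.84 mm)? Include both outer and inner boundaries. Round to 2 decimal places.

At z = 3.84 mm: the r=4 cylinder contributes a regular 16-gon of circumradius 4 (perimeter = 2·16·4.000·sin(180°/16) = 24.97 mm); the cylinder at (-3, 15) is not intersected at this z (z outside [4.5, 20.5]); the cube at (-2.5, 9) (footprint 11×8) is included at this height (perimeter 38.00 mm); Taking the first minus the rest: starting from the r=4 cylinder, the 11×8 cube at (-2.5, 9) misses the remaining region (no effect) — boundary = 24.97 mm. Overall, the cross-section is a single solid region. Total boundary length (outer) = 24.97 mm.

24.97 mm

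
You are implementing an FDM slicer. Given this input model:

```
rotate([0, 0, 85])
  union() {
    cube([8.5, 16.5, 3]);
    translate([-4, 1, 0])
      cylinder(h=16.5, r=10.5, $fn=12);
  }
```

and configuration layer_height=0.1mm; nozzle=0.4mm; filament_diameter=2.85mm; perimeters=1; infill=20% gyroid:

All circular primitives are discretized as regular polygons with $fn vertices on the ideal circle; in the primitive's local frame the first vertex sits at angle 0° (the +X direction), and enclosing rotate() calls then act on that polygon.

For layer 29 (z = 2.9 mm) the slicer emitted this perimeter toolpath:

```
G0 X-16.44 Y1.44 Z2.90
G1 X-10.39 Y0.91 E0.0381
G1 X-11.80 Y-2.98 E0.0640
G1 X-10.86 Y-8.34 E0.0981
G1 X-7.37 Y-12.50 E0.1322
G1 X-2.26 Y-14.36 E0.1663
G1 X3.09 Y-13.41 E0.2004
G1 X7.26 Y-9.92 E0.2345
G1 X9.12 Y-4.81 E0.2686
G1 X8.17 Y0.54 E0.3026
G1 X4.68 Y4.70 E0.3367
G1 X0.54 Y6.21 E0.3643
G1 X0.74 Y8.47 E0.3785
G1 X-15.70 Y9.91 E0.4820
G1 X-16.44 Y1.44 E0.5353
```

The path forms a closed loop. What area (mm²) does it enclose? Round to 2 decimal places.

421.89 mm²

Apply the shoelace formula to the sequence of (X, Y) vertices; enclosed area = 421.89 mm².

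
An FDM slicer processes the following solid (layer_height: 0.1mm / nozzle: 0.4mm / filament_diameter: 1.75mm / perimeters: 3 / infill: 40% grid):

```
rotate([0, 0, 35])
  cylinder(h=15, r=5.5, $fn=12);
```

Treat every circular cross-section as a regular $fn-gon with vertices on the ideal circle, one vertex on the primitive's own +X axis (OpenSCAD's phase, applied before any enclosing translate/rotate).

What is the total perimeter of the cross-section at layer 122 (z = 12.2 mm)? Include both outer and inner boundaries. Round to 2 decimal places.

34.16 mm

At z = 12.2 mm: the r=5.5 cylinder contributes a regular 12-gon of circumradius 5.5 (perimeter = 2·12·5.500·sin(180°/12) = 34.16 mm); (whole slice rotated 35° about Z — lengths, areas and connectivity unchanged). Overall, the cross-section is a single solid region. Total boundary length (outer) = 34.16 mm.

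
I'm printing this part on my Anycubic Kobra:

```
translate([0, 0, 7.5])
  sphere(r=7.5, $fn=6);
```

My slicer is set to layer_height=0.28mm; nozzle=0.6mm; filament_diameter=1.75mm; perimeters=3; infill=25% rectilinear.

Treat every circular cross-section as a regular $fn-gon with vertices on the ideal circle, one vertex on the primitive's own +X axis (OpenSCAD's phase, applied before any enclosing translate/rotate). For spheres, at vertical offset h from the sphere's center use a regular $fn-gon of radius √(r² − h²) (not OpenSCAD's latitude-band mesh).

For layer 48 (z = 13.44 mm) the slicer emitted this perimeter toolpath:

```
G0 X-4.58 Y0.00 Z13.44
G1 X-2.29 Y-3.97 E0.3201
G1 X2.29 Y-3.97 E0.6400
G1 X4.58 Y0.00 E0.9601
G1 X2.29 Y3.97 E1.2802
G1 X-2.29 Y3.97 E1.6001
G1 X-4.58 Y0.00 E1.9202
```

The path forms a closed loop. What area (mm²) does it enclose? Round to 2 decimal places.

54.55 mm²

Apply the shoelace formula to the sequence of (X, Y) vertices; enclosed area = 54.55 mm².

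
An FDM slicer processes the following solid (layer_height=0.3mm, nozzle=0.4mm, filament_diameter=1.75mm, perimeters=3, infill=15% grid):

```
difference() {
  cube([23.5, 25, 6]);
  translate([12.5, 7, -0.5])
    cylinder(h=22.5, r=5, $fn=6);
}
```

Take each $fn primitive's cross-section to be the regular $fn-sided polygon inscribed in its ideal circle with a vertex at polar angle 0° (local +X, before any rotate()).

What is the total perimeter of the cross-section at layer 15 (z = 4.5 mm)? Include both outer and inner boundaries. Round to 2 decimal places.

At z = 4.5 mm: the cube (footprint 23.5×25) is included at this height (perimeter 97.00 mm); the r=5 cylinder at (12.5, 7) contributes a regular 6-gon of circumradius 5 (perimeter = 2·6·5.000·sin(180°/6) = 30.00 mm); Taking the first minus the rest: starting from the 23.5×25 cube, the r=5 cylinder at (12.5, 7) lies wholly inside it (removes its full 64.95 mm² and its 30.00 mm outline becomes a hole wall) — boundary (outer + 1 inner loop) = 127.00 mm. Overall, the cross-section is one region with 1 hole. Total boundary length (outer + inner) = 127.00 mm.

127.00 mm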